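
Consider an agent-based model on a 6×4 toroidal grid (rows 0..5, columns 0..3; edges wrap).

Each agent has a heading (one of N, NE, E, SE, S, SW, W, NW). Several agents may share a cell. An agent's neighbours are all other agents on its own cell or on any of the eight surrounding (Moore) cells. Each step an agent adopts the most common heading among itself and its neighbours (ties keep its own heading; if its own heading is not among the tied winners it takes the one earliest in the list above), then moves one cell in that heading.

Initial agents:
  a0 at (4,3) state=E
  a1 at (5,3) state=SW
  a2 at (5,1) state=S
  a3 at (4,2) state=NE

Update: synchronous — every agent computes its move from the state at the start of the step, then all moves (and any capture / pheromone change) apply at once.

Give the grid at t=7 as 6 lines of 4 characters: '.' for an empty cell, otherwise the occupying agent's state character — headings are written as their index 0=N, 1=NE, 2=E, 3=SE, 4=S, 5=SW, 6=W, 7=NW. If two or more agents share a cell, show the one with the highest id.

t=1: a0@(4,0):E a1@(0,2):SW a2@(0,1):S a3@(3,3):NE
t=2: a0@(4,1):E a1@(1,1):SW a2@(1,1):S a3@(2,0):NE
t=3: a0@(4,2):E a1@(2,0):SW a2@(2,1):S a3@(1,1):NE
t=4: a0@(4,3):E a1@(3,3):SW a2@(3,1):S a3@(0,2):NE
t=5: a0@(4,0):E a1@(4,2):SW a2@(4,1):S a3@(5,3):NE
t=6: a0@(4,1):E a1@(5,1):SW a2@(5,1):S a3@(4,0):NE
t=7: a0@(4,2):E a1@(0,0):SW a2@(0,1):S a3@(3,1):NE

54..
....
....
.1..
..2.
....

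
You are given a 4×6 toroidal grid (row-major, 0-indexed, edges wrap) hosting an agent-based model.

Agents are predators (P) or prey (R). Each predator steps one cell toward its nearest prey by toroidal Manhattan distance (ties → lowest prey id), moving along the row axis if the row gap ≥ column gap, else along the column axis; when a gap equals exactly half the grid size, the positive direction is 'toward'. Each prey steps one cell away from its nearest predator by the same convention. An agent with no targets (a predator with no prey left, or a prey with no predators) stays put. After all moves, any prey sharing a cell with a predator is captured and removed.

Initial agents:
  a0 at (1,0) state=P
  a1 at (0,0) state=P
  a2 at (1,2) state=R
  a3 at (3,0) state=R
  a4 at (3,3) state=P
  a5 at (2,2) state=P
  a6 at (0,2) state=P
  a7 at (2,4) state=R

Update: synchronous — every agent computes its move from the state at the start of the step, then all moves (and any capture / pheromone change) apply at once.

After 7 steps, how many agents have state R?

3

t=1: a0@(1,1):P a1@(3,0):P a2@(0,2):R a3@(2,0):R a4@(2,3):P a5@(1,2):P a6@(1,2):P a7@(1,4):R
t=2: a0@(0,1):P a1@(2,0):P a2@(3,2):R a3@(1,0):R a4@(1,3):P a5@(0,2):P a6@(0,2):P a7@(0,4):R
t=3: a0@(3,1):P a1@(1,0):P a2@(2,2):R a3@(0,0):R a4@(0,3):P a5@(3,2):P a6@(3,2):P a7@(3,4):R
t=4: a0@(2,1):P a1@(0,0):P a2@(1,2):R a3@(3,0):R a4@(3,3):P a5@(2,2):P a6@(2,2):P a7@(2,4):R
t=5: a0@(1,1):P a1@(3,0):P a2@(0,2):R a3@(2,0):R a4@(2,3):P a5@(1,2):P a6@(1,2):P a7@(1,4):R
t=6: a0@(0,1):P a1@(2,0):P a2@(3,2):R a3@(1,0):R a4@(1,3):P a5@(0,2):P a6@(0,2):P a7@(0,4):R
t=7: a0@(3,1):P a1@(1,0):P a2@(2,2):R a3@(0,0):R a4@(0,3):P a5@(3,2):P a6@(3,2):P a7@(3,4):R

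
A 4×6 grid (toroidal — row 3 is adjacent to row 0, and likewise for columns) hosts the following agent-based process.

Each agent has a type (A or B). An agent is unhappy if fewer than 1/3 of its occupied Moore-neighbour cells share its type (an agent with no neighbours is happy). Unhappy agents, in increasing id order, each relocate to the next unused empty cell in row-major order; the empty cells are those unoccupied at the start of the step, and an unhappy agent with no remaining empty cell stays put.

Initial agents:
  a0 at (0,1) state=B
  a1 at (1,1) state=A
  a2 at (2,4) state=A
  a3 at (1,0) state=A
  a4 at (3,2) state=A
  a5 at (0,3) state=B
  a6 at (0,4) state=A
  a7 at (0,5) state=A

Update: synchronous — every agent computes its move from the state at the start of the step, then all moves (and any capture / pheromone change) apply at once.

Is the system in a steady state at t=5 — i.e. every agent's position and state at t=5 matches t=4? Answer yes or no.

t=1: a0@(0,0):B a1@(1,1):A a2@(2,4):A a3@(1,0):A a4@(0,2):A a5@(1,2):B a6@(0,4):A a7@(0,5):A
t=2: a0@(0,1):B a1@(1,1):A a2@(2,4):A a3@(1,0):A a4@(0,2):A a5@(0,3):B a6@(0,4):A a7@(0,5):A
t=3: a0@(0,0):B a1@(1,1):A a2@(2,4):A a3@(1,0):A a4@(0,2):A a5@(1,2):B a6@(0,4):A a7@(0,5):A
t=4: a0@(0,1):B a1@(1,1):A a2@(2,4):A a3@(1,0):A a4@(0,2):A a5@(0,3):B a6@(0,4):A a7@(0,5):A
t=5: a0@(0,0):B a1@(1,1):A a2@(2,4):A a3@(1,0):A a4@(0,2):A a5@(1,2):B a6@(0,4):A a7@(0,5):A

no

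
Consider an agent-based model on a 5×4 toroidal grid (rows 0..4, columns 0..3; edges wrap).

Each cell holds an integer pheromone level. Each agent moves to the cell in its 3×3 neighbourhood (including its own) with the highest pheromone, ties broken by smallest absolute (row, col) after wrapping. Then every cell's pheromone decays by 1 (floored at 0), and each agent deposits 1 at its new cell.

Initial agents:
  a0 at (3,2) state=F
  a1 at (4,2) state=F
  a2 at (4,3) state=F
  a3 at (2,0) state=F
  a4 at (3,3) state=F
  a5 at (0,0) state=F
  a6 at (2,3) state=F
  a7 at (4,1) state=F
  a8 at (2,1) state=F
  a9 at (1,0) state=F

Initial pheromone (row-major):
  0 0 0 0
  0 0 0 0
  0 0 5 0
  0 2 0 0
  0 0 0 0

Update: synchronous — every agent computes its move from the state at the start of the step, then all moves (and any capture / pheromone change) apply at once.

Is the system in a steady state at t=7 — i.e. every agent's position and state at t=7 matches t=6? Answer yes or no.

yes

t=1: a0@(2,2) a1@(3,1) a2@(0,0) a3@(3,1) a4@(2,2) a5@(0,0) a6@(2,2) a7@(3,1) a8@(2,2) a9@(0,0) | pheromone: 3 0 0 0 / 0 0 0 0 / 0 0 8 0 / 0 4 0 0 / 0 0 0 0
t=2: a0@(2,2) a1@(2,2) a2@(0,0) a3@(2,2) a4@(2,2) a5@(0,0) a6@(2,2) a7@(2,2) a8@(2,2) a9@(0,0) | pheromone: 5 0 0 0 / 0 0 0 0 / 0 0 14 0 / 0 3 0 0 / 0 0 0 0
t=3: a0@(2,2) a1@(2,2) a2@(0,0) a3@(2,2) a4@(2,2) a5@(0,0) a6@(2,2) a7@(2,2) a8@(2,2) a9@(0,0) | pheromone: 7 0 0 0 / 0 0 0 0 / 0 0 20 0 / 0 2 0 0 / 0 0 0 0
t=4: a0@(2,2) a1@(2,2) a2@(0,0) a3@(2,2) a4@(2,2) a5@(0,0) a6@(2,2) a7@(2,2) a8@(2,2) a9@(0,0) | pheromone: 9 0 0 0 / 0 0 0 0 / 0 0 26 0 / 0 1 0 0 / 0 0 0 0
t=5: a0@(2,2) a1@(2,2) a2@(0,0) a3@(2,2) a4@(2,2) a5@(0,0) a6@(2,2) a7@(2,2) a8@(2,2) a9@(0,0) | pheromone: 11 0 0 0 / 0 0 0 0 / 0 0 32 0 / 0 0 0 0 / 0 0 0 0
t=6: a0@(2,2) a1@(2,2) a2@(0,0) a3@(2,2) a4@(2,2) a5@(0,0) a6@(2,2) a7@(2,2) a8@(2,2) a9@(0,0) | pheromone: 13 0 0 0 / 0 0 0 0 / 0 0 38 0 / 0 0 0 0 / 0 0 0 0
t=7: a0@(2,2) a1@(2,2) a2@(0,0) a3@(2,2) a4@(2,2) a5@(0,0) a6@(2,2) a7@(2,2) a8@(2,2) a9@(0,0) | pheromone: 15 0 0 0 / 0 0 0 0 / 0 0 44 0 / 0 0 0 0 / 0 0 0 0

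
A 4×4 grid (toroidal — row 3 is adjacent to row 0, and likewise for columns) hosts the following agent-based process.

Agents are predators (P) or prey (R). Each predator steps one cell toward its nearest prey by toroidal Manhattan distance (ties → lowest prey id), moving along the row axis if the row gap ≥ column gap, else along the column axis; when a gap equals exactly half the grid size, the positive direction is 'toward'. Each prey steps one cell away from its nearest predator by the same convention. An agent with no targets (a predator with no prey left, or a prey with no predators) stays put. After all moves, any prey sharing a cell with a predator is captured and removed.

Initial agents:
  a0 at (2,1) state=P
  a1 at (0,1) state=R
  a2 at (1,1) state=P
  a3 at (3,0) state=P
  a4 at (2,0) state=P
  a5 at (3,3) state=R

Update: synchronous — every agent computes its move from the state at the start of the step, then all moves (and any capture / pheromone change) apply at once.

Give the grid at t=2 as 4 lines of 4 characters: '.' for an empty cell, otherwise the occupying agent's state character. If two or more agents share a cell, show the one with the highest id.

....
....
....
.PPR

t=1: a0@(3,1):P a2@(0,1):P a3@(3,3):P a4@(3,0):P a5@(3,2):R
t=2: a0@(3,2):P a2@(3,1):P a3@(3,2):P a4@(3,1):P a5@(3,3):R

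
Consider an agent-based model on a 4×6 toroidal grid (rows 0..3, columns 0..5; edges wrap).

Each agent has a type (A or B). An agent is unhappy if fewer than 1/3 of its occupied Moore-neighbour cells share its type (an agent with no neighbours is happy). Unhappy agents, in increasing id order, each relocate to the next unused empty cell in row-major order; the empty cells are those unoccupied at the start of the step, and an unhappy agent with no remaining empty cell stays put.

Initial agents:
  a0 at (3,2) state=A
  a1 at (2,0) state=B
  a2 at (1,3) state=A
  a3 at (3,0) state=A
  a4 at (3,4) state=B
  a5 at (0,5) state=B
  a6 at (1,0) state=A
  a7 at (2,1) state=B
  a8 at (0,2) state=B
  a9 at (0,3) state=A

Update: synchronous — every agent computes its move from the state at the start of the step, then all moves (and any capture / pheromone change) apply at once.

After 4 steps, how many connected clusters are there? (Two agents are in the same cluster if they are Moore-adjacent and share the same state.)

t=1: a0@(3,2):A a1@(2,0):B a2@(1,3):A a3@(0,0):A a4@(3,4):B a5@(0,5):B a6@(0,1):A a7@(0,4):B a8@(1,1):B a9@(0,3):A
t=2: (unchanged — steady state)

3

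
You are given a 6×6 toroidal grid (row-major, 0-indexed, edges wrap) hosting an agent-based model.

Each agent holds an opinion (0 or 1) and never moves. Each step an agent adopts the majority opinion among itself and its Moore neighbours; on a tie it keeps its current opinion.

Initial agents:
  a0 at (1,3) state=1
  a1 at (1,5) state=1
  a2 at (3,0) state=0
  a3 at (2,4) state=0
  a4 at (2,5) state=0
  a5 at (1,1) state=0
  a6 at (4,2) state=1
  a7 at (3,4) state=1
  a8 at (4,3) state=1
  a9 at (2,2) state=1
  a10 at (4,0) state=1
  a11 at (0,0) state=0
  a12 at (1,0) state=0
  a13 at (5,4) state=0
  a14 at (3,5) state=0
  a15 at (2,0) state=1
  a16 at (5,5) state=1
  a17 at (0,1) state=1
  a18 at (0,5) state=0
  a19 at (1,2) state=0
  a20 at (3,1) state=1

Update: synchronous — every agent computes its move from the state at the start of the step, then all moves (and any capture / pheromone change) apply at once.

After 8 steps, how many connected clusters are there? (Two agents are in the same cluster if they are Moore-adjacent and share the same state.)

t=1: a0@(1,3):1 a1@(1,5):0 a2@(3,0):0 a3@(2,4):0 a4@(2,5):0 a5@(1,1):0 a6@(4,2):1 a7@(3,4):0 a8@(4,3):1 a9@(2,2):1 a10@(4,0):1 a11@(0,0):0 a12@(1,0):0 a13@(5,4):0 a14@(3,5):0 a15@(2,0):0 a16@(5,5):0 a17@(0,1):0 a18@(0,5):0 a19@(1,2):1 a20@(3,1):1
t=2: a0@(1,3):1 a1@(1,5):0 a2@(3,0):0 a3@(2,4):0 a4@(2,5):0 a5@(1,1):0 a6@(4,2):1 a7@(3,4):0 a8@(4,3):1 a9@(2,2):1 a10@(4,0):0 a11@(0,0):0 a12@(1,0):0 a13@(5,4):0 a14@(3,5):0 a15@(2,0):0 a16@(5,5):0 a17@(0,1):0 a18@(0,5):0 a19@(1,2):1 a20@(3,1):1
t=3: (unchanged — steady state)

2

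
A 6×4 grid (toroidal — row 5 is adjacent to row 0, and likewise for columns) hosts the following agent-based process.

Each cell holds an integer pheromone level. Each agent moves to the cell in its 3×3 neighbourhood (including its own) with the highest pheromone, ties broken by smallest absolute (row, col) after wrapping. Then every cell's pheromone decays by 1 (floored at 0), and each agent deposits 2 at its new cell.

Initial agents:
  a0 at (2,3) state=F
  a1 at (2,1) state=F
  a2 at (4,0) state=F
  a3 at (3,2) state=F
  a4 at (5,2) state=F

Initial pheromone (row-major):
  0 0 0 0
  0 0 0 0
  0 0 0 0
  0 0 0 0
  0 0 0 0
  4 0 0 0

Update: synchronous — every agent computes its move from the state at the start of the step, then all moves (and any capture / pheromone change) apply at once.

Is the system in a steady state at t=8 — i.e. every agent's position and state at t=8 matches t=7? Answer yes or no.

yes

t=1: a0@(1,0) a1@(1,0) a2@(5,0) a3@(2,1) a4@(0,1) | pheromone: 0 2 0 0 / 4 0 0 0 / 0 2 0 0 / 0 0 0 0 / 0 0 0 0 / 5 0 0 0
t=2: a0@(1,0) a1@(1,0) a2@(5,0) a3@(1,0) a4@(5,0) | pheromone: 0 1 0 0 / 9 0 0 0 / 0 1 0 0 / 0 0 0 0 / 0 0 0 0 / 8 0 0 0
t=3: a0@(1,0) a1@(1,0) a2@(5,0) a3@(1,0) a4@(5,0) | pheromone: 0 0 0 0 / 14 0 0 0 / 0 0 0 0 / 0 0 0 0 / 0 0 0 0 / 11 0 0 0
t=4: a0@(1,0) a1@(1,0) a2@(5,0) a3@(1,0) a4@(5,0) | pheromone: 0 0 0 0 / 19 0 0 0 / 0 0 0 0 / 0 0 0 0 / 0 0 0 0 / 14 0 0 0
t=5: a0@(1,0) a1@(1,0) a2@(5,0) a3@(1,0) a4@(5,0) | pheromone: 0 0 0 0 / 24 0 0 0 / 0 0 0 0 / 0 0 0 0 / 0 0 0 0 / 17 0 0 0
t=6: a0@(1,0) a1@(1,0) a2@(5,0) a3@(1,0) a4@(5,0) | pheromone: 0 0 0 0 / 29 0 0 0 / 0 0 0 0 / 0 0 0 0 / 0 0 0 0 / 20 0 0 0
t=7: a0@(1,0) a1@(1,0) a2@(5,0) a3@(1,0) a4@(5,0) | pheromone: 0 0 0 0 / 34 0 0 0 / 0 0 0 0 / 0 0 0 0 / 0 0 0 0 / 23 0 0 0
t=8: a0@(1,0) a1@(1,0) a2@(5,0) a3@(1,0) a4@(5,0) | pheromone: 0 0 0 0 / 39 0 0 0 / 0 0 0 0 / 0 0 0 0 / 0 0 0 0 / 26 0 0 0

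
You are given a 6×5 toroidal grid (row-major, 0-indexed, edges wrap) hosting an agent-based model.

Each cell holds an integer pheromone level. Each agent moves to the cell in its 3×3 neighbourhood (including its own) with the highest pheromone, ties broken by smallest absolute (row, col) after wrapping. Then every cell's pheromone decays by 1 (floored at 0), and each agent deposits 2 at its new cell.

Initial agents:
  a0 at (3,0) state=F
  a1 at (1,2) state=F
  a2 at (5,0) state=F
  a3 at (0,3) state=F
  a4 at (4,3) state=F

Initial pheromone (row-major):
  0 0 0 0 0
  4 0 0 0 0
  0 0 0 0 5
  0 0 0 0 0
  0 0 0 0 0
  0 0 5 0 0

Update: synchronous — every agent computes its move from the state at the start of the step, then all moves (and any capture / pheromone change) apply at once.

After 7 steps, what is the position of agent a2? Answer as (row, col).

t=1: a0@(2,4) a1@(0,1) a2@(0,0) a3@(5,2) a4@(5,2) | pheromone: 2 2 0 0 0 / 3 0 0 0 0 / 0 0 0 0 6 / 0 0 0 0 0 / 0 0 0 0 0 / 0 0 8 0 0
t=2: a0@(2,4) a1@(5,2) a2@(1,0) a3@(5,2) a4@(5,2) | pheromone: 1 1 0 0 0 / 4 0 0 0 0 / 0 0 0 0 7 / 0 0 0 0 0 / 0 0 0 0 0 / 0 0 13 0 0
t=3: a0@(2,4) a1@(5,2) a2@(2,4) a3@(5,2) a4@(5,2) | pheromone: 0 0 0 0 0 / 3 0 0 0 0 / 0 0 0 0 10 / 0 0 0 0 0 / 0 0 0 0 0 / 0 0 18 0 0
t=4: a0@(2,4) a1@(5,2) a2@(2,4) a3@(5,2) a4@(5,2) | pheromone: 0 0 0 0 0 / 2 0 0 0 0 / 0 0 0 0 13 / 0 0 0 0 0 / 0 0 0 0 0 / 0 0 23 0 0
t=5: a0@(2,4) a1@(5,2) a2@(2,4) a3@(5,2) a4@(5,2) | pheromone: 0 0 0 0 0 / 1 0 0 0 0 / 0 0 0 0 16 / 0 0 0 0 0 / 0 0 0 0 0 / 0 0 28 0 0
t=6: a0@(2,4) a1@(5,2) a2@(2,4) a3@(5,2) a4@(5,2) | pheromone: 0 0 0 0 0 / 0 0 0 0 0 / 0 0 0 0 19 / 0 0 0 0 0 / 0 0 0 0 0 / 0 0 33 0 0
t=7: a0@(2,4) a1@(5,2) a2@(2,4) a3@(5,2) a4@(5,2) | pheromone: 0 0 0 0 0 / 0 0 0 0 0 / 0 0 0 0 22 / 0 0 0 0 0 / 0 0 0 0 0 / 0 0 38 0 0

(2, 4)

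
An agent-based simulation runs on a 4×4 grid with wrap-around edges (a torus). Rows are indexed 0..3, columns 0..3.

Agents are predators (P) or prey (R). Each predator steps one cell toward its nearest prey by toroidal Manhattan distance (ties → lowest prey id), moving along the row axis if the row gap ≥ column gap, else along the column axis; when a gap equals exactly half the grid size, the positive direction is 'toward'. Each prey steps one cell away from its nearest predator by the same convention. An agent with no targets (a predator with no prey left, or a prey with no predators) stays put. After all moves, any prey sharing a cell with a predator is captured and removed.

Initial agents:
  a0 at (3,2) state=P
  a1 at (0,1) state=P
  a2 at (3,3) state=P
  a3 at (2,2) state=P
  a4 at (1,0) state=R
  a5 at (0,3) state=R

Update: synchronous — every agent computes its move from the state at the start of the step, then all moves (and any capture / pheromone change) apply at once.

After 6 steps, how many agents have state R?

1

t=1: a0@(0,2):P a1@(1,1):P a2@(0,3):P a3@(2,3):P a4@(2,0):R a5@(1,3):R
t=2: a0@(1,2):P a1@(2,1):P a2@(1,3):P a3@(2,0):P a5@(2,3):R
t=3: a0@(2,2):P a1@(2,2):P a2@(2,3):P a3@(2,3):P a5@(3,3):R
t=4: a0@(3,2):P a1@(3,2):P a2@(3,3):P a3@(3,3):P a5@(0,3):R
t=5: a0@(0,2):P a1@(0,2):P a2@(0,3):P a3@(0,3):P a5@(1,3):R
t=6: a0@(1,2):P a1@(1,2):P a2@(1,3):P a3@(1,3):P a5@(2,3):R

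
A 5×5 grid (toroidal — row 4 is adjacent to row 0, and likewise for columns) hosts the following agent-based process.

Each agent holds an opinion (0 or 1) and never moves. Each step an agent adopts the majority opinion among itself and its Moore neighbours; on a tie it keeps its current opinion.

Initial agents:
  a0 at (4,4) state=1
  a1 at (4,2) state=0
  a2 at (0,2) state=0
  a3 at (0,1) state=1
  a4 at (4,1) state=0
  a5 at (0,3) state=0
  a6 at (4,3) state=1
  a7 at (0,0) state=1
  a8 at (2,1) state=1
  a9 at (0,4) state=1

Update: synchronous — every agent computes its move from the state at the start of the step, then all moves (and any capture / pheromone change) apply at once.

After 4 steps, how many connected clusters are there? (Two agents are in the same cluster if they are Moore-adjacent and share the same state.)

3

t=1: a0@(4,4):1 a1@(4,2):0 a2@(0,2):0 a3@(0,1):0 a4@(4,1):0 a5@(0,3):0 a6@(4,3):1 a7@(0,0):1 a8@(2,1):1 a9@(0,4):1
t=2: (unchanged — steady state)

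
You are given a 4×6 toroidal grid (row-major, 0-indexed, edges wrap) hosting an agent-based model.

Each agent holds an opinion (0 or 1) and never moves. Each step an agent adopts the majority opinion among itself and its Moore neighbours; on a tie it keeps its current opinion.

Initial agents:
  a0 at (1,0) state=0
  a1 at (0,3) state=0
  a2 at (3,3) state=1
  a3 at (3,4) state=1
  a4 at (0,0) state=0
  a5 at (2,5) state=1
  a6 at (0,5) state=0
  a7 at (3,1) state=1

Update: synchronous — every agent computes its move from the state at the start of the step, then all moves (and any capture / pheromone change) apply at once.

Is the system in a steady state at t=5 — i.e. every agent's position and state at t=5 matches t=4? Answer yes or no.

yes

t=1: a0@(1,0):0 a1@(0,3):1 a2@(3,3):1 a3@(3,4):1 a4@(0,0):0 a5@(2,5):1 a6@(0,5):0 a7@(3,1):1
t=2: (unchanged — steady state)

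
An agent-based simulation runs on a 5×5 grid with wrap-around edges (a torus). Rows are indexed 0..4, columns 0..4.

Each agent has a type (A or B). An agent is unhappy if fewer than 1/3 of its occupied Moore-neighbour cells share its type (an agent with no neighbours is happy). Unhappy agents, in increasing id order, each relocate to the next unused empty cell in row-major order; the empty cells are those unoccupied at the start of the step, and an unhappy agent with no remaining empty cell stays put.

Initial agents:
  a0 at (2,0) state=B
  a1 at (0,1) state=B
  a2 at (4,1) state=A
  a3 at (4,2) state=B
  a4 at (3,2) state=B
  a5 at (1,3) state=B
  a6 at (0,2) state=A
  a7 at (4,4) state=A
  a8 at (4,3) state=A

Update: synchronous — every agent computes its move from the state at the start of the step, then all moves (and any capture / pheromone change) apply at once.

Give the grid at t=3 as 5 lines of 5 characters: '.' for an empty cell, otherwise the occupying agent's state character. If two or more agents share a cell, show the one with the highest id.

ABBB.
.AA..
.....
..B..
..B.A

t=1: a0@(2,0):B a1@(0,1):B a2@(0,0):A a3@(4,2):B a4@(3,2):B a5@(0,3):B a6@(0,2):A a7@(4,4):A a8@(4,3):A
t=2: a0@(2,0):B a1@(0,1):B a2@(0,0):A a3@(4,2):B a4@(3,2):B a5@(0,4):B a6@(1,0):A a7@(4,4):A a8@(4,3):A
t=3: a0@(0,2):B a1@(0,1):B a2@(0,0):A a3@(4,2):B a4@(3,2):B a5@(0,3):B a6@(1,1):A a7@(4,4):A a8@(1,2):A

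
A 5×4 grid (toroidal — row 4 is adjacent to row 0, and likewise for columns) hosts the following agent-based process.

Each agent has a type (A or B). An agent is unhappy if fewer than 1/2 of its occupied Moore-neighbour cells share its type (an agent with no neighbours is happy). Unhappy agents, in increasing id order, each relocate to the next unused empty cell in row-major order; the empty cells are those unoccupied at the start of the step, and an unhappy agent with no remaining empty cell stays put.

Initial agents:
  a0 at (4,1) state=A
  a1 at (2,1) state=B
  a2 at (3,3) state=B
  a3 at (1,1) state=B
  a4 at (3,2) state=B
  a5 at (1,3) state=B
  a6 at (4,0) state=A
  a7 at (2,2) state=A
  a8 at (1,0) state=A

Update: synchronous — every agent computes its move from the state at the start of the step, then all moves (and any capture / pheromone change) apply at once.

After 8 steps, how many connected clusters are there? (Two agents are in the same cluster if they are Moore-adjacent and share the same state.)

t=1: a0@(4,1):A a1@(2,1):B a2@(0,0):B a3@(0,1):B a4@(3,2):B a5@(0,2):B a6@(4,0):A a7@(0,3):A a8@(1,2):A
t=2: a0@(1,0):A a1@(2,1):B a2@(1,1):B a3@(1,3):B a4@(3,2):B a5@(2,0):B a6@(4,0):A a7@(0,3):A a8@(2,2):A
t=3: a0@(0,0):A a1@(2,1):B a2@(1,1):B a3@(0,1):B a4@(3,2):B a5@(2,0):B a6@(4,0):A a7@(0,3):A a8@(0,2):A
t=4: a0@(0,0):A a1@(2,1):B a2@(1,1):B a3@(1,0):B a4@(3,2):B a5@(2,0):B a6@(4,0):A a7@(0,3):A a8@(1,2):A
t=5: a0@(0,0):A a1@(2,1):B a2@(1,1):B a3@(1,0):B a4@(3,2):B a5@(2,0):B a6@(4,0):A a7@(0,3):A a8@(0,1):A
t=6: (unchanged — steady state)

2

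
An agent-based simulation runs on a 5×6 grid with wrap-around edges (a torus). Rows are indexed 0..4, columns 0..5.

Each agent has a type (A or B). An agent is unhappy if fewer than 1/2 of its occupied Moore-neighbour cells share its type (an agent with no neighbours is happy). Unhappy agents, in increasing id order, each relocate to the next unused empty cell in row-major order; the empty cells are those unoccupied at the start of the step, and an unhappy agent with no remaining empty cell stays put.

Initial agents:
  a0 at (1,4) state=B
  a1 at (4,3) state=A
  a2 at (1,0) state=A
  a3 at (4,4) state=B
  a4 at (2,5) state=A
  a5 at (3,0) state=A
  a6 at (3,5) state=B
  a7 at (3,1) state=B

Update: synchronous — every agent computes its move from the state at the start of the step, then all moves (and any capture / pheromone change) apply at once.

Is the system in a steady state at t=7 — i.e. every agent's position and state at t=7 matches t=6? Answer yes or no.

yes

t=1: a0@(0,0):B a1@(0,1):A a2@(1,0):A a3@(4,4):B a4@(2,5):A a5@(0,2):A a6@(0,3):B a7@(0,4):B
t=2: a0@(0,5):B a1@(0,1):A a2@(1,0):A a3@(4,4):B a4@(2,5):A a5@(0,2):A a6@(0,3):B a7@(0,4):B
t=3: (unchanged — steady state)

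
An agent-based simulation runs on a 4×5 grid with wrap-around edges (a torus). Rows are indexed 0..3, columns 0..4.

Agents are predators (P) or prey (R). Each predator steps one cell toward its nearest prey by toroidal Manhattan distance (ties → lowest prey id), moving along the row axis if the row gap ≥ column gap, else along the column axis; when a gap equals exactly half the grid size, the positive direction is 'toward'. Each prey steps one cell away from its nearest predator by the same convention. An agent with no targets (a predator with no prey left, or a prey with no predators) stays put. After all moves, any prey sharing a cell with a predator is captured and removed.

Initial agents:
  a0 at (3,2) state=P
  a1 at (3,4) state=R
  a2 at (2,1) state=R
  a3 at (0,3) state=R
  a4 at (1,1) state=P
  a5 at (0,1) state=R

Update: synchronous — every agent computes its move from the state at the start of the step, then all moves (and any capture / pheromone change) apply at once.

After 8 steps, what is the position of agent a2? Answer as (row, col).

t=1: a0@(3,3):P a1@(3,0):R a2@(3,1):R a3@(1,3):R a4@(2,1):P a5@(3,1):R
t=2: a0@(3,4):P a2@(0,1):R a3@(0,3):R a4@(3,1):P a5@(0,1):R
t=3: a0@(0,4):P a2@(1,1):R a3@(1,3):R a4@(0,1):P a5@(1,1):R
t=4: a0@(1,4):P a2@(2,1):R a3@(2,3):R a4@(1,1):P a5@(2,1):R
t=5: a0@(2,4):P a2@(3,1):R a3@(3,3):R a4@(2,1):P a5@(3,1):R
t=6: a0@(3,4):P a2@(0,1):R a3@(0,3):R a4@(3,1):P a5@(0,1):R
t=7: a0@(0,4):P a2@(1,1):R a3@(1,3):R a4@(0,1):P a5@(1,1):R
t=8: a0@(1,4):P a2@(2,1):R a3@(2,3):R a4@(1,1):P a5@(2,1):R

(2, 1)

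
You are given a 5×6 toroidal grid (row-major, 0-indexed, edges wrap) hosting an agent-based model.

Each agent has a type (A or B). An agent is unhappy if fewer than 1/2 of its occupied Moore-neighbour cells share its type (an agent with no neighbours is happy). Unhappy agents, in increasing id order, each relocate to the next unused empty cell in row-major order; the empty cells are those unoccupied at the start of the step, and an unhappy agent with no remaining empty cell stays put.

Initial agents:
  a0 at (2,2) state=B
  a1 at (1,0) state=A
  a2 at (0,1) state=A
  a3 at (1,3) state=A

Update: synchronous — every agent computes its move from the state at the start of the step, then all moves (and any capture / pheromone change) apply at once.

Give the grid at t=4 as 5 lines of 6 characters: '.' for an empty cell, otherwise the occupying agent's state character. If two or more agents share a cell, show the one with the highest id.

.AAB..
A.....
......
......
......

t=1: a0@(0,0):B a1@(1,0):A a2@(0,1):A a3@(0,2):A
t=2: a0@(0,3):B a1@(1,0):A a2@(0,1):A a3@(0,2):A
t=3: a0@(0,0):B a1@(1,0):A a2@(0,1):A a3@(0,2):A
t=4: a0@(0,3):B a1@(1,0):A a2@(0,1):A a3@(0,2):A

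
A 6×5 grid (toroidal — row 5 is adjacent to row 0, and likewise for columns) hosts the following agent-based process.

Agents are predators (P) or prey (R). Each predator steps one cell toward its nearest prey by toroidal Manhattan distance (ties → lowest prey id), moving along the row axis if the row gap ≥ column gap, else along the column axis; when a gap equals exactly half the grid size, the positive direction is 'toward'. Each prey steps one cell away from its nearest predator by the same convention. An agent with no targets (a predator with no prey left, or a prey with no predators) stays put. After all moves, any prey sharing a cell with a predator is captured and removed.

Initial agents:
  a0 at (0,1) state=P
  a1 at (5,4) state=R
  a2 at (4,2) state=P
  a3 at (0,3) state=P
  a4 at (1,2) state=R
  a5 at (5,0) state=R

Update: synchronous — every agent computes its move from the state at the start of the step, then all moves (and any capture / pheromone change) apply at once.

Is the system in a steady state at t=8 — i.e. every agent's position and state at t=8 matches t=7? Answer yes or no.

no

t=1: a0@(1,1):P a1@(4,4):R a2@(4,3):P a3@(5,3):P a4@(2,2):R a5@(4,0):R
t=2: a0@(2,1):P a1@(4,0):R a2@(4,4):P a3@(4,3):P a4@(3,2):R a5@(4,1):R
t=3: a0@(3,1):P a1@(4,1):R a2@(4,0):P a3@(4,4):P a4@(4,2):R a5@(5,1):R
t=4: a0@(4,1):P a1@(5,1):R a2@(4,1):P a3@(4,0):P a4@(5,2):R a5@(0,1):R
t=5: a0@(5,1):P a1@(0,1):R a2@(5,1):P a3@(5,0):P a4@(0,2):R a5@(1,1):R
t=6: a0@(0,1):P a1@(1,1):R a2@(0,1):P a3@(0,0):P a4@(1,2):R a5@(2,1):R
t=7: a0@(1,1):P a1@(2,1):R a2@(1,1):P a3@(1,0):P a4@(2,2):R a5@(3,1):R
t=8: a0@(2,1):P a1@(3,1):R a2@(2,1):P a3@(2,0):P a4@(3,2):R a5@(4,1):R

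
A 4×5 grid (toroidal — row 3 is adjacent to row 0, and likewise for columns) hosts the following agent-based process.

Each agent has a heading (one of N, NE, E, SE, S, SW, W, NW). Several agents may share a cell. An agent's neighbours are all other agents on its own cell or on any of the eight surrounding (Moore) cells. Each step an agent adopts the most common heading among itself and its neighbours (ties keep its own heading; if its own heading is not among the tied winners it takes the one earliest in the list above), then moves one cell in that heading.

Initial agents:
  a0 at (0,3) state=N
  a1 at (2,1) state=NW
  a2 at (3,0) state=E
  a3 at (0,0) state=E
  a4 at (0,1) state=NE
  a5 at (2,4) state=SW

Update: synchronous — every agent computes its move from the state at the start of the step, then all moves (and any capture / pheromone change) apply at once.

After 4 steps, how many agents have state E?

6

t=1: a0@(3,3):N a1@(1,0):NW a2@(3,1):E a3@(0,1):E a4@(0,2):E a5@(3,3):SW
t=2: a0@(2,3):N a1@(0,4):NW a2@(3,2):E a3@(0,2):E a4@(0,3):E a5@(0,2):SW
t=3: a0@(1,3):N a1@(3,3):NW a2@(3,3):E a3@(0,3):E a4@(0,4):E a5@(0,3):E
t=4: a0@(1,4):E a1@(3,4):E a2@(3,4):E a3@(0,4):E a4@(0,0):E a5@(0,4):E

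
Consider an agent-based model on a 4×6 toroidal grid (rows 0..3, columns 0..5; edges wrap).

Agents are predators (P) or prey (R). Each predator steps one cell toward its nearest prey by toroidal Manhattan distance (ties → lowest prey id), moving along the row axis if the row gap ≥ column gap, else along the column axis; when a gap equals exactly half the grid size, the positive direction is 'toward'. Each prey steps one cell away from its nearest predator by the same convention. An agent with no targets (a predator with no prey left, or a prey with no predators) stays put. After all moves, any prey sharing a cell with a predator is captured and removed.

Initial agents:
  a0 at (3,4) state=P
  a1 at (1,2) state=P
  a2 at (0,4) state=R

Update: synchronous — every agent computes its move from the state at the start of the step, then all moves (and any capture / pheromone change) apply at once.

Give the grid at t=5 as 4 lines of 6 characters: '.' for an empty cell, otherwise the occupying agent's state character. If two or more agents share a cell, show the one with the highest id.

t=1: a0@(0,4):P a1@(1,3):P a2@(1,4):R
t=2: a0@(1,4):P a1@(1,4):P a2@(2,4):R
t=3: a0@(2,4):P a1@(2,4):P a2@(3,4):R
t=4: a0@(3,4):P a1@(3,4):P a2@(0,4):R
t=5: a0@(0,4):P a1@(0,4):P a2@(1,4):R

....P.
....R.
......
......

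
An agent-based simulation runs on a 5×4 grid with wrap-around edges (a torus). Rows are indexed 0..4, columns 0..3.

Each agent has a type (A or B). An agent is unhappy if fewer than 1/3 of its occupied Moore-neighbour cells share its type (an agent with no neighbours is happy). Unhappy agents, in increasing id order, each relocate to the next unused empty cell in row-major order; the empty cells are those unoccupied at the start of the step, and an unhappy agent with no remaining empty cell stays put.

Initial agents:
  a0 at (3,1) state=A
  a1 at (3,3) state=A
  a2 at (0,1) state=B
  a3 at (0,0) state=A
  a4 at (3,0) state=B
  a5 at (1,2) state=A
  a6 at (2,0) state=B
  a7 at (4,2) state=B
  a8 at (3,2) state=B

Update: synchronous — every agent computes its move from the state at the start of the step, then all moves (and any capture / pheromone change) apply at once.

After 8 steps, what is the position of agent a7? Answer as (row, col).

t=1: a0@(0,2):A a1@(0,3):A a2@(0,1):B a3@(1,0):A a4@(3,0):B a5@(1,1):A a6@(2,0):B a7@(4,2):B a8@(3,2):B
t=2: a0@(0,2):A a1@(0,3):A a2@(0,0):B a3@(1,0):A a4@(3,0):B a5@(1,1):A a6@(2,0):B a7@(4,2):B a8@(3,2):B
t=3: a0@(0,2):A a1@(0,3):A a2@(0,1):B a3@(1,0):A a4@(3,0):B a5@(1,1):A a6@(2,0):B a7@(4,2):B a8@(3,2):B
t=4: a0@(0,2):A a1@(0,3):A a2@(0,0):B a3@(1,0):A a4@(3,0):B a5@(1,1):A a6@(2,0):B a7@(4,2):B a8@(3,2):B
t=5: a0@(0,2):A a1@(0,3):A a2@(0,1):B a3@(1,0):A a4@(3,0):B a5@(1,1):A a6@(2,0):B a7@(4,2):B a8@(3,2):B
t=6: a0@(0,2):A a1@(0,3):A a2@(0,0):B a3@(1,0):A a4@(3,0):B a5@(1,1):A a6@(2,0):B a7@(4,2):B a8@(3,2):B
t=7: a0@(0,2):A a1@(0,3):A a2@(0,1):B a3@(1,0):A a4@(3,0):B a5@(1,1):A a6@(2,0):B a7@(4,2):B a8@(3,2):B
t=8: a0@(0,2):A a1@(0,3):A a2@(0,0):B a3@(1,0):A a4@(3,0):B a5@(1,1):A a6@(2,0):B a7@(4,2):B a8@(3,2):B

(4, 2)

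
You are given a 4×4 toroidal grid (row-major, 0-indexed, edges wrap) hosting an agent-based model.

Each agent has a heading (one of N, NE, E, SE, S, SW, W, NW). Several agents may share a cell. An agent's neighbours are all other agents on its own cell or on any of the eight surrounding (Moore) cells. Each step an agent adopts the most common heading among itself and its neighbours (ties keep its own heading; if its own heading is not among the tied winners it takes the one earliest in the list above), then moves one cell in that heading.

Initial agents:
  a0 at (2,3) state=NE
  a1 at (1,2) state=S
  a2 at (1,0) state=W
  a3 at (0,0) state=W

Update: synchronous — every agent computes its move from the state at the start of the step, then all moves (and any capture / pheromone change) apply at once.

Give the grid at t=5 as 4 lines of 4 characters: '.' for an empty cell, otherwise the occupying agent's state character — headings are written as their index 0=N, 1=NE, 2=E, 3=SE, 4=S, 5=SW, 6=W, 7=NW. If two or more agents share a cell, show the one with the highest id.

6..6
6..6
....
....

t=1: a0@(1,0):NE a1@(2,2):S a2@(1,3):W a3@(0,3):W
t=2: a0@(1,3):W a1@(3,2):S a2@(1,2):W a3@(0,2):W
t=3: a0@(1,2):W a1@(0,2):S a2@(1,1):W a3@(0,1):W
t=4: a0@(1,1):W a1@(0,1):W a2@(1,0):W a3@(0,0):W
t=5: a0@(1,0):W a1@(0,0):W a2@(1,3):W a3@(0,3):W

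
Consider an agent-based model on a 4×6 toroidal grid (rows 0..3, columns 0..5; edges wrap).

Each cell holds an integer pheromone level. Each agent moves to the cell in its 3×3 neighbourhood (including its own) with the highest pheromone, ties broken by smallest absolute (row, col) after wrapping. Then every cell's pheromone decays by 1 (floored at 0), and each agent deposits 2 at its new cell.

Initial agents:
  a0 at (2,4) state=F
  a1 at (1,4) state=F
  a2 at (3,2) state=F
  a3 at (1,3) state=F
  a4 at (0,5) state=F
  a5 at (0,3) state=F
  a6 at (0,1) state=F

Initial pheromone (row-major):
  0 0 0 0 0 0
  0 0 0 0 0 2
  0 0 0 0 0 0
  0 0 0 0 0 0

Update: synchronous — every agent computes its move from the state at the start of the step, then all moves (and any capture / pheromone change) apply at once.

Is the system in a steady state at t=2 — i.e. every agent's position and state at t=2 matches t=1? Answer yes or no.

no

t=1: a0@(1,5) a1@(1,5) a2@(0,1) a3@(0,2) a4@(1,5) a5@(0,2) a6@(0,0) | pheromone: 2 2 4 0 0 0 / 0 0 0 0 0 7 / 0 0 0 0 0 0 / 0 0 0 0 0 0
t=2: a0@(1,5) a1@(1,5) a2@(0,2) a3@(0,2) a4@(1,5) a5@(0,2) a6@(1,5) | pheromone: 1 1 9 0 0 0 / 0 0 0 0 0 14 / 0 0 0 0 0 0 / 0 0 0 0 0 0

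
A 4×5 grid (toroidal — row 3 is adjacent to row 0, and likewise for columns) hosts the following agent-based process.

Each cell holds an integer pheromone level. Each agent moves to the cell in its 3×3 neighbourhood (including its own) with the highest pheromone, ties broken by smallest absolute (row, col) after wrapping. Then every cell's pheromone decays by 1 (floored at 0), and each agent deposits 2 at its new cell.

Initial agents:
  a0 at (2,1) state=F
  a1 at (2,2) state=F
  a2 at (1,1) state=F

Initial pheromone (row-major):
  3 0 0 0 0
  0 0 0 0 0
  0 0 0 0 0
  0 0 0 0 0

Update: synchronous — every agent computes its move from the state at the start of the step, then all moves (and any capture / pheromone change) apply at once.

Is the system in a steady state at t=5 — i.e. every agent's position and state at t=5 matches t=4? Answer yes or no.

t=1: a0@(1,0) a1@(1,1) a2@(0,0) | pheromone: 4 0 0 0 0 / 2 2 0 0 0 / 0 0 0 0 0 / 0 0 0 0 0
t=2: a0@(0,0) a1@(0,0) a2@(0,0) | pheromone: 9 0 0 0 0 / 1 1 0 0 0 / 0 0 0 0 0 / 0 0 0 0 0
t=3: a0@(0,0) a1@(0,0) a2@(0,0) | pheromone: 14 0 0 0 0 / 0 0 0 0 0 / 0 0 0 0 0 / 0 0 0 0 0
t=4: a0@(0,0) a1@(0,0) a2@(0,0) | pheromone: 19 0 0 0 0 / 0 0 0 0 0 / 0 0 0 0 0 / 0 0 0 0 0
t=5: a0@(0,0) a1@(0,0) a2@(0,0) | pheromone: 24 0 0 0 0 / 0 0 0 0 0 / 0 0 0 0 0 / 0 0 0 0 0

yes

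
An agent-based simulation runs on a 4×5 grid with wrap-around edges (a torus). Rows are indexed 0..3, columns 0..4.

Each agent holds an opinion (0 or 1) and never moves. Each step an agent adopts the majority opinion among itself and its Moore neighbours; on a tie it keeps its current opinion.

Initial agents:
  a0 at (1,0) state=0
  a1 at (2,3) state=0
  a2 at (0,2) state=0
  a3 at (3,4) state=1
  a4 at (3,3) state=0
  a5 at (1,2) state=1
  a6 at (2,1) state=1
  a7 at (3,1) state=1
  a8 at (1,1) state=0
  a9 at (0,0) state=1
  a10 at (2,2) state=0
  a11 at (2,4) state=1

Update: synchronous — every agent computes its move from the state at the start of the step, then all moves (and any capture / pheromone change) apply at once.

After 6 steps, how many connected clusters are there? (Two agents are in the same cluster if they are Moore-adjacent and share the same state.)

t=1: a0@(1,0):1 a1@(2,3):0 a2@(0,2):0 a3@(3,4):1 a4@(3,3):0 a5@(1,2):0 a6@(2,1):1 a7@(3,1):1 a8@(1,1):0 a9@(0,0):1 a10@(2,2):0 a11@(2,4):0
t=2: a0@(1,0):1 a1@(2,3):0 a2@(0,2):0 a3@(3,4):0 a4@(3,3):0 a5@(1,2):0 a6@(2,1):1 a7@(3,1):1 a8@(1,1):0 a9@(0,0):1 a10@(2,2):0 a11@(2,4):0
t=3: (unchanged — steady state)

2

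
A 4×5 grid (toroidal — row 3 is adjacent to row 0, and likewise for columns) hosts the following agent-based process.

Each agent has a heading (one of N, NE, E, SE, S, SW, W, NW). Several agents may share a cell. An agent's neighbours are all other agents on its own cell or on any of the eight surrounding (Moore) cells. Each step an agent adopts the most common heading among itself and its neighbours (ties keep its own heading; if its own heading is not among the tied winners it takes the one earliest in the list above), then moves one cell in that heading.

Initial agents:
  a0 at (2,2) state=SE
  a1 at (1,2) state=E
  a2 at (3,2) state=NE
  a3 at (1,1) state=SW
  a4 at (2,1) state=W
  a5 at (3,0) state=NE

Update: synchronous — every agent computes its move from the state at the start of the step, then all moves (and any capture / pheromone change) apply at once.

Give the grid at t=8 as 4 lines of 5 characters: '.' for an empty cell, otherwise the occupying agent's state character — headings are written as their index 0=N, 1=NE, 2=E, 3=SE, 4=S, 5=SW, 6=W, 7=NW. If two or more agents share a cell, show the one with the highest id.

.....
1....
1...1
1..1.

t=1: a0@(3,3):SE a1@(1,3):E a2@(2,3):NE a3@(2,0):SW a4@(1,2):NE a5@(2,1):NE
t=2: a0@(0,4):SE a1@(0,4):NE a2@(1,4):NE a3@(3,4):SW a4@(0,3):NE a5@(1,2):NE
t=3: a0@(3,0):NE a1@(3,0):NE a2@(0,0):NE a3@(2,0):NE a4@(3,4):NE a5@(0,3):NE
t=4: a0@(2,1):NE a1@(2,1):NE a2@(3,1):NE a3@(1,1):NE a4@(2,0):NE a5@(3,4):NE
t=5: a0@(1,2):NE a1@(1,2):NE a2@(2,2):NE a3@(0,2):NE a4@(1,1):NE a5@(2,0):NE
t=6: a0@(0,3):NE a1@(0,3):NE a2@(1,3):NE a3@(3,3):NE a4@(0,2):NE a5@(1,1):NE
t=7: a0@(3,4):NE a1@(3,4):NE a2@(0,4):NE a3@(2,4):NE a4@(3,3):NE a5@(0,2):NE
t=8: a0@(2,0):NE a1@(2,0):NE a2@(3,0):NE a3@(1,0):NE a4@(2,4):NE a5@(3,3):NE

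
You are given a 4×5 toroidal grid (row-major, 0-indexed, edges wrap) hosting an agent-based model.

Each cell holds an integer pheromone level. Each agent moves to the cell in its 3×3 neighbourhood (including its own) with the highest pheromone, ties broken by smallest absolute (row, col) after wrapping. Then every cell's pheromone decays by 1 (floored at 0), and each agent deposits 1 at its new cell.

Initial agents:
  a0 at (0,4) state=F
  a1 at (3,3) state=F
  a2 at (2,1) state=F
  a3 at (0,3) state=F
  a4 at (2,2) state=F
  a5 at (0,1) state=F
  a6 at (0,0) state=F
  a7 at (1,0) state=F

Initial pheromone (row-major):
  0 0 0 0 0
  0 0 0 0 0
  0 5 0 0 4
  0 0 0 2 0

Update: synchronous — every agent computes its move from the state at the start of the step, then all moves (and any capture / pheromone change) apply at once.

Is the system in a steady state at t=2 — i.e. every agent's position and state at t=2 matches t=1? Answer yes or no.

t=1: a0@(3,3) a1@(2,4) a2@(2,1) a3@(3,3) a4@(2,1) a5@(0,0) a6@(0,0) a7@(2,1) | pheromone: 2 0 0 0 0 / 0 0 0 0 0 / 0 7 0 0 4 / 0 0 0 3 0
t=2: a0@(2,4) a1@(2,4) a2@(2,1) a3@(2,4) a4@(2,1) a5@(0,0) a6@(0,0) a7@(2,1) | pheromone: 3 0 0 0 0 / 0 0 0 0 0 / 0 9 0 0 6 / 0 0 0 2 0

no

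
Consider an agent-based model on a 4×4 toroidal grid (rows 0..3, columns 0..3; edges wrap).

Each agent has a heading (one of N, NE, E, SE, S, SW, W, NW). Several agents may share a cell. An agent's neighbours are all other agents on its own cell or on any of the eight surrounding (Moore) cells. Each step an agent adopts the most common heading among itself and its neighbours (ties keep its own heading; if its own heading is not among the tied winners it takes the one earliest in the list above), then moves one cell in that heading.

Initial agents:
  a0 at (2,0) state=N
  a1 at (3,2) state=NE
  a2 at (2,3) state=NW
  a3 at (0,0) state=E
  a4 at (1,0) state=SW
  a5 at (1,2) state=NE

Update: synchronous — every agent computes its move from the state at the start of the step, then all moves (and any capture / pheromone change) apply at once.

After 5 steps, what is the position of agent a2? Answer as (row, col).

t=1: a0@(1,0):N a1@(2,3):NE a2@(1,0):NE a3@(0,1):E a4@(2,3):SW a5@(0,3):NE
t=2: a0@(0,1):NE a1@(1,0):NE a2@(0,1):NE a3@(0,2):E a4@(1,0):NE a5@(3,0):NE
t=3: a0@(3,2):NE a1@(0,1):NE a2@(3,2):NE a3@(3,3):NE a4@(0,1):NE a5@(2,1):NE
t=4: a0@(2,3):NE a1@(3,2):NE a2@(2,3):NE a3@(2,0):NE a4@(3,2):NE a5@(1,2):NE
t=5: a0@(1,0):NE a1@(2,3):NE a2@(1,0):NE a3@(1,1):NE a4@(2,3):NE a5@(0,3):NE

(1, 0)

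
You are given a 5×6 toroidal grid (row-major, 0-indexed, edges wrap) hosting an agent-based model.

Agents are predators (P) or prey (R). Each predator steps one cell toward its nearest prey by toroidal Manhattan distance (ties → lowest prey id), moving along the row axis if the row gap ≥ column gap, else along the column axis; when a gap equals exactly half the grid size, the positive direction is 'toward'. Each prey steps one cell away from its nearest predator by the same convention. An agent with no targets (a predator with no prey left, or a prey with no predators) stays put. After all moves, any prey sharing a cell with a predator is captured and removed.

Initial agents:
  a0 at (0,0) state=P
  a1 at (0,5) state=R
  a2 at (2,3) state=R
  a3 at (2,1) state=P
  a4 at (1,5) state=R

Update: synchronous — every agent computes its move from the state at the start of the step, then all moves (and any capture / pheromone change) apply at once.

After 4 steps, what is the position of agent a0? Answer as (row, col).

(0, 2)

t=1: a0@(0,5):P a1@(0,4):R a2@(2,4):R a3@(2,2):P a4@(2,5):R
t=2: a0@(0,4):P a1@(0,3):R a2@(2,5):R a3@(2,3):P a4@(3,5):R
t=3: a0@(0,3):P a1@(0,2):R a2@(2,0):R a3@(1,3):P a4@(2,5):R
t=4: a0@(0,2):P a1@(0,1):R a2@(2,5):R a3@(0,3):P a4@(2,0):R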